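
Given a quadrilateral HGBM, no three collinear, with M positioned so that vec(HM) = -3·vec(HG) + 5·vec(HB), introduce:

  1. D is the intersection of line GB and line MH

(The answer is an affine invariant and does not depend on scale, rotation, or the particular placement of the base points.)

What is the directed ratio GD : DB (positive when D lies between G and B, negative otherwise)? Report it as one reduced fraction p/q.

Assign H = (0, 0), G = (1, 0), B = (0, 1), M = (-3, 5) — the answer is frame-independent, so this choice is without loss of generality.
1. D is the intersection of line GB and line MH ⇒ D = (-3/2, 5/2)
D = G + t·(B−G) with t = 5/2, so GD:DB = t:(1−t) = 5/2:-3/2

GD:DB = -5/3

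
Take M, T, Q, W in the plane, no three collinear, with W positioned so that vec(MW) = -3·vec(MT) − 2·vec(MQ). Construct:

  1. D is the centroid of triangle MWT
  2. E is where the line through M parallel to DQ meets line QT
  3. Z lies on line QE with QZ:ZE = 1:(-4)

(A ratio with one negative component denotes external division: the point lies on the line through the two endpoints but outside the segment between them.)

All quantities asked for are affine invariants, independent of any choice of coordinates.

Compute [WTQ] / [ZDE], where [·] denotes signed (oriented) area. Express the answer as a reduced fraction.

Set M = (0, 0), T = (1, 0), Q = (0, 1), W = (-3, -2); any affine frame gives the same invariant.
1. D is the centroid of triangle MWT ⇒ D = (-2/3, -2/3)
2. E is where the line through M parallel to DQ meets line QT ⇒ E = (2/7, 5/7)
3. Z lies on line QE with QZ:ZE = 1:(-4) ⇒ Z = (-2/21, 23/21)
2·[WTQ] = 6, 2·[ZDE] = 8/9
[WTQ]:[ZDE] = 6:8/9 = 27/4

[WTQ]:[ZDE] = 27/4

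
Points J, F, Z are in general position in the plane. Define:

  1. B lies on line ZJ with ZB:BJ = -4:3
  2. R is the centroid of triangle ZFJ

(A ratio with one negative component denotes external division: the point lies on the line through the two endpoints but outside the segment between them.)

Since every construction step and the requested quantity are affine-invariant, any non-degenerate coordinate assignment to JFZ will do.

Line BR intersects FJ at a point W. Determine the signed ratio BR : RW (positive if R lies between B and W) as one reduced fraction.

BR:RW = -10

Assign J = (0, 0), F = (1, 0), Z = (0, 1) — the answer is frame-independent, so this choice is without loss of generality.
1. B lies on line ZJ with ZB:BJ = -4:3 ⇒ B = (0, -3)
2. R is the centroid of triangle ZFJ ⇒ R = (1/3, 1/3)
line BR meets FJ at W = (3/10, 0)
R = B + t·(W−B) with t = 10/9, so BR:RW = 10/9:-1/9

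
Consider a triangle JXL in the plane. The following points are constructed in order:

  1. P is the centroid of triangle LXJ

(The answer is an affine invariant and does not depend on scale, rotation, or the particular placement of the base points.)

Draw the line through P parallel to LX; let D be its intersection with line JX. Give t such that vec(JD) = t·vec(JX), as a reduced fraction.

Work in coordinates with J = (0, 0), X = (1, 0), L = (0, 1).
1. P is the centroid of triangle LXJ ⇒ P = (1/3, 1/3)
through P parallel to LX: direction (1, -1); meets JX at D = (2/3, 0)
D = J + t·(X−J) with t = 2/3

t = 2/3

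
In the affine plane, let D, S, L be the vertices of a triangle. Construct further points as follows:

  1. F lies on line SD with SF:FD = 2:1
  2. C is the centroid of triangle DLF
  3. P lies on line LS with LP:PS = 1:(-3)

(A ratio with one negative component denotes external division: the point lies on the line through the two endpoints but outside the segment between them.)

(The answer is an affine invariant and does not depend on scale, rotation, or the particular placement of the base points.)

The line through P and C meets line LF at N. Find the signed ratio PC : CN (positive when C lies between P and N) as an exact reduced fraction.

Set D = (0, 0), S = (1, 0), L = (0, 1); any affine frame gives the same invariant.
1. F lies on line SD with SF:FD = 2:1 ⇒ F = (1/3, 0)
2. C is the centroid of triangle DLF ⇒ C = (1/9, 1/3)
3. P lies on line LS with LP:PS = 1:(-3) ⇒ P = (-1/2, 3/2)
line PC meets LF at N = (5/12, -1/4)
C = P + t·(N−P) with t = 2/3, so PC:CN = 2/3:1/3

PC:CN = 2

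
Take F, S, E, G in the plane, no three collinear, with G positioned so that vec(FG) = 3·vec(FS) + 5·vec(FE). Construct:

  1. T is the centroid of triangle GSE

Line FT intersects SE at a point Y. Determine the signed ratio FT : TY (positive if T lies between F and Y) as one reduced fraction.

FT:TY = -10/7

Work in coordinates with F = (0, 0), S = (1, 0), E = (0, 1), G = (3, 5).
1. T is the centroid of triangle GSE ⇒ T = (4/3, 2)
line FT meets SE at Y = (2/5, 3/5)
T = F + t·(Y−F) with t = 10/3, so FT:TY = 10/3:-7/3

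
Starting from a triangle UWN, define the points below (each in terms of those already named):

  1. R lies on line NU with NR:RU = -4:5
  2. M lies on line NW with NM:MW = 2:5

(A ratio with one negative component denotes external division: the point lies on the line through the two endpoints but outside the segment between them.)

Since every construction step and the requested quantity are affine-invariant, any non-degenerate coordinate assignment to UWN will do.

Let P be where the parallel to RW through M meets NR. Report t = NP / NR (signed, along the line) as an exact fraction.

t = 2/7

Set U = (0, 0), W = (1, 0), N = (0, 1); any affine frame gives the same invariant.
1. R lies on line NU with NR:RU = -4:5 ⇒ R = (0, 5)
2. M lies on line NW with NM:MW = 2:5 ⇒ M = (2/7, 5/7)
through M parallel to RW: direction (1, -5); meets NR at P = (0, 15/7)
P = N + t·(R−N) with t = 2/7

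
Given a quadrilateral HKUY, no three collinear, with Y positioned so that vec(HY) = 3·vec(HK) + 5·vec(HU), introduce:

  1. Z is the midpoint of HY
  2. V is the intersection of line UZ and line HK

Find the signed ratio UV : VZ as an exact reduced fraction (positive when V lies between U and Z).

UV:VZ = -2/5

Work in coordinates with H = (0, 0), K = (1, 0), U = (0, 1), Y = (3, 5).
1. Z is the midpoint of HY ⇒ Z = (3/2, 5/2)
2. V is the intersection of line UZ and line HK ⇒ V = (-1, 0)
V = U + t·(Z−U) with t = -2/3, so UV:VZ = t:(1−t) = -2/3:5/3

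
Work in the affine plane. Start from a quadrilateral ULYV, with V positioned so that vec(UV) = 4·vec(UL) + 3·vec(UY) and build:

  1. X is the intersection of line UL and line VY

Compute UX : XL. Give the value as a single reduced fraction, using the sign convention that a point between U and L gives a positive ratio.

Assign U = (0, 0), L = (1, 0), Y = (0, 1), V = (4, 3) — the answer is frame-independent, so this choice is without loss of generality.
1. X is the intersection of line UL and line VY ⇒ X = (-2, 0)
X = U + t·(L−U) with t = -2, so UX:XL = t:(1−t) = -2:3

UX:XL = -2/3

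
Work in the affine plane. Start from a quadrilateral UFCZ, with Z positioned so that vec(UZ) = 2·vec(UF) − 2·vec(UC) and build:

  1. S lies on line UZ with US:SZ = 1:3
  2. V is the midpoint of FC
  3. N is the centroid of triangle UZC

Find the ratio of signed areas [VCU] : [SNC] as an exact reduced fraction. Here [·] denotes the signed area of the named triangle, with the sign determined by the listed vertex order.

Work in coordinates with U = (0, 0), F = (1, 0), C = (0, 1), Z = (2, -2).
1. S lies on line UZ with US:SZ = 1:3 ⇒ S = (1/2, -1/2)
2. V is the midpoint of FC ⇒ V = (1/2, 1/2)
3. N is the centroid of triangle UZC ⇒ N = (2/3, -1/3)
2·[VCU] = 1/2, 2·[SNC] = 1/3
[VCU]:[SNC] = 1/2:1/3 = 3/2

[VCU]:[SNC] = 3/2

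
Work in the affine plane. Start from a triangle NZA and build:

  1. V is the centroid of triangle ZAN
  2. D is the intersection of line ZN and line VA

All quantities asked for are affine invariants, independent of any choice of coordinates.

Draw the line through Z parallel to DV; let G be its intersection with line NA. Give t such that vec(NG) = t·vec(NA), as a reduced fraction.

Work in coordinates with N = (0, 0), Z = (1, 0), A = (0, 1).
1. V is the centroid of triangle ZAN ⇒ V = (1/3, 1/3)
2. D is the intersection of line ZN and line VA ⇒ D = (1/2, 0)
through Z parallel to DV: direction (-1/6, 1/3); meets NA at G = (0, 2)
G = N + t·(A−N) with t = 2

t = 2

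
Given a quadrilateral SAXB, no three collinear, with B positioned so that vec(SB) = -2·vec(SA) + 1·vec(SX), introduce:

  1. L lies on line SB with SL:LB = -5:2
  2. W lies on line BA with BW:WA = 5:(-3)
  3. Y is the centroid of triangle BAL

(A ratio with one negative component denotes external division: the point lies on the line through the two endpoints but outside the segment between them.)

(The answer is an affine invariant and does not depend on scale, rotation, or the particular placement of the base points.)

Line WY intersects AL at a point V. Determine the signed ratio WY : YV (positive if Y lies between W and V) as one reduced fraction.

Work in coordinates with S = (0, 0), A = (1, 0), X = (0, 1), B = (-2, 1).
1. L lies on line SB with SL:LB = -5:2 ⇒ L = (-10/3, 5/3)
2. W lies on line BA with BW:WA = 5:(-3) ⇒ W = (11/2, -3/2)
3. Y is the centroid of triangle BAL ⇒ Y = (-13/9, 8/9)
line WY meets AL at V = (-2/11, 5/11)
Y = W + t·(V−W) with t = 11/9, so WY:YV = 11/9:-2/9

WY:YV = -11/2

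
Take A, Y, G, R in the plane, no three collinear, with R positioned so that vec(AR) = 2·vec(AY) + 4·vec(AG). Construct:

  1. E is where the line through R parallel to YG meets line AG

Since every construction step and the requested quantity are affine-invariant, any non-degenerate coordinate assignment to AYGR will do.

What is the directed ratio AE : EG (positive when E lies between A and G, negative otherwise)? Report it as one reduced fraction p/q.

AE:EG = -6/5

Set A = (0, 0), Y = (1, 0), G = (0, 1), R = (2, 4); any affine frame gives the same invariant.
1. E is where the line through R parallel to YG meets line AG ⇒ E = (0, 6)
E = A + t·(G−A) with t = 6, so AE:EG = t:(1−t) = 6:-5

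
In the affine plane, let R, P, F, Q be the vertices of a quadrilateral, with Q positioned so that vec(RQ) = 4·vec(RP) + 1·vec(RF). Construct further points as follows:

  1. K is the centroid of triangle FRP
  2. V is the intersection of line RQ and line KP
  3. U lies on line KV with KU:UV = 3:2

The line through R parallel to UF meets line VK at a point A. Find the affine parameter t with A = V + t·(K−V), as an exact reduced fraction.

Assign R = (0, 0), P = (1, 0), F = (0, 1), Q = (4, 1) — the answer is frame-independent, so this choice is without loss of generality.
1. K is the centroid of triangle FRP ⇒ K = (1/3, 1/3)
2. V is the intersection of line RQ and line KP ⇒ V = (2/3, 1/6)
3. U lies on line KV with KU:UV = 3:2 ⇒ U = (8/15, 7/30)
through R parallel to UF: direction (-8/15, 23/30); meets VK at A = (-8/15, 23/30)
A = V + t·(K−V) with t = 18/5

t = 18/5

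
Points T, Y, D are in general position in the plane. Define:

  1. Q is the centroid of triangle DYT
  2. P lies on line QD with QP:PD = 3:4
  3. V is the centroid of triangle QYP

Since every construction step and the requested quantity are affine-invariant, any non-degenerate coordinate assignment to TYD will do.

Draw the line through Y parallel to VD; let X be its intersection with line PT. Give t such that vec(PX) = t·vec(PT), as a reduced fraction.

Assign T = (0, 0), Y = (1, 0), D = (0, 1) — the answer is frame-independent, so this choice is without loss of generality.
1. Q is the centroid of triangle DYT ⇒ Q = (1/3, 1/3)
2. P lies on line QD with QP:PD = 3:4 ⇒ P = (4/21, 13/21)
3. V is the centroid of triangle QYP ⇒ V = (32/63, 20/63)
through Y parallel to VD: direction (-32/63, 43/63); meets PT at X = (43/147, 559/588)
X = P + t·(T−P) with t = -15/28

t = -15/28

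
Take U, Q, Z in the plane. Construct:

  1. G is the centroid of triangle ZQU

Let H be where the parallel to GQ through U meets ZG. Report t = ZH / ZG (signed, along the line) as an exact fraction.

t = 2

Assign U = (0, 0), Q = (1, 0), Z = (0, 1) — the answer is frame-independent, so this choice is without loss of generality.
1. G is the centroid of triangle ZQU ⇒ G = (1/3, 1/3)
through U parallel to GQ: direction (2/3, -1/3); meets ZG at H = (2/3, -1/3)
H = Z + t·(G−Z) with t = 2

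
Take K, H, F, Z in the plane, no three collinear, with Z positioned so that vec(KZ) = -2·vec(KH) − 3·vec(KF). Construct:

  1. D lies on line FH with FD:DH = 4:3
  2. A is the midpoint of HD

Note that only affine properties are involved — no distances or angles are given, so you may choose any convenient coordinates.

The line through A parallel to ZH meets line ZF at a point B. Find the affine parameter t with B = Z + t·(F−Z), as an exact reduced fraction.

t = 3/14

Assign K = (0, 0), H = (1, 0), F = (0, 1), Z = (-2, -3) — the answer is frame-independent, so this choice is without loss of generality.
1. D lies on line FH with FD:DH = 4:3 ⇒ D = (4/7, 3/7)
2. A is the midpoint of HD ⇒ A = (11/14, 3/14)
through A parallel to ZH: direction (3, 3); meets ZF at B = (-11/7, -15/7)
B = Z + t·(F−Z) with t = 3/14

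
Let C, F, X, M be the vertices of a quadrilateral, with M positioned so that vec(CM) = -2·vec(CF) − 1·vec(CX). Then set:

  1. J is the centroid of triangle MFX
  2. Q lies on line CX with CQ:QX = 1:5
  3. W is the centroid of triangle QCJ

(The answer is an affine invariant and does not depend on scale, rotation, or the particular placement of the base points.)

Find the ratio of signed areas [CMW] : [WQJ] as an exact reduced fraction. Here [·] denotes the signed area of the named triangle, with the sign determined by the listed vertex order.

Work in coordinates with C = (0, 0), F = (1, 0), X = (0, 1), M = (-2, -1).
1. J is the centroid of triangle MFX ⇒ J = (-1/3, 0)
2. Q lies on line CX with CQ:QX = 1:5 ⇒ Q = (0, 1/6)
3. W is the centroid of triangle QCJ ⇒ W = (-1/9, 1/18)
2·[CMW] = -2/9, 2·[WQJ] = 1/54
[CMW]:[WQJ] = -2/9:1/54 = -12

[CMW]:[WQJ] = -12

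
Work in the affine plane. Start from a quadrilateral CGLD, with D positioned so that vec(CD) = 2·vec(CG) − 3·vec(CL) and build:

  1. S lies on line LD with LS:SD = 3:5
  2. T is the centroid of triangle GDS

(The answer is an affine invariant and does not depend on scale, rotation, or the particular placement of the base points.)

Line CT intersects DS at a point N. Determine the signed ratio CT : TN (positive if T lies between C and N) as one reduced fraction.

Assign C = (0, 0), G = (1, 0), L = (0, 1), D = (2, -3) — the answer is frame-independent, so this choice is without loss of generality.
1. S lies on line LD with LS:SD = 3:5 ⇒ S = (3/4, -1/2)
2. T is the centroid of triangle GDS ⇒ T = (5/4, -7/6)
line CT meets DS at N = (15/16, -7/8)
T = C + t·(N−C) with t = 4/3, so CT:TN = 4/3:-1/3

CT:TN = -4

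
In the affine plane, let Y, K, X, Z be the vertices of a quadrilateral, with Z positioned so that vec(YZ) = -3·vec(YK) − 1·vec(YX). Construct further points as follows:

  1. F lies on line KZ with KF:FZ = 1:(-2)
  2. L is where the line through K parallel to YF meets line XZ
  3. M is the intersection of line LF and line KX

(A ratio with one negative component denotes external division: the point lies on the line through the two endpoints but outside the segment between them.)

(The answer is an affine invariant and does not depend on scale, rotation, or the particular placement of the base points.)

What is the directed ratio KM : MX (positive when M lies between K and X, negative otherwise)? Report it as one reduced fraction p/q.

Choose coordinates Y = (0, 0), K = (1, 0), X = (0, 1), Z = (-3, -1).
1. F lies on line KZ with KF:FZ = 1:(-2) ⇒ F = (5, 1)
2. L is where the line through K parallel to YF meets line XZ ⇒ L = (-18/7, -5/7)
3. M is the intersection of line LF and line KX ⇒ M = (12/13, 1/13)
M = K + t·(X−K) with t = 1/13, so KM:MX = t:(1−t) = 1/13:12/13

KM:MX = 1/12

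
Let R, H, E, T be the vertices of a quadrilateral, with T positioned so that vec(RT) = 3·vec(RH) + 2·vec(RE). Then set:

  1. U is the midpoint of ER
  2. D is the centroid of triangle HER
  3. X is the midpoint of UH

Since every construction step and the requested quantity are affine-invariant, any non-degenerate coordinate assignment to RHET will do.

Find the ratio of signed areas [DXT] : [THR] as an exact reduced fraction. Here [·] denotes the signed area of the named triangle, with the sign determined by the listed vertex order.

Set R = (0, 0), H = (1, 0), E = (0, 1), T = (3, 2); any affine frame gives the same invariant.
1. U is the midpoint of ER ⇒ U = (0, 1/2)
2. D is the centroid of triangle HER ⇒ D = (1/3, 1/3)
3. X is the midpoint of UH ⇒ X = (1/2, 1/4)
2·[DXT] = 1/2, 2·[THR] = -2
[DXT]:[THR] = 1/2:-2 = -1/4

[DXT]:[THR] = -1/4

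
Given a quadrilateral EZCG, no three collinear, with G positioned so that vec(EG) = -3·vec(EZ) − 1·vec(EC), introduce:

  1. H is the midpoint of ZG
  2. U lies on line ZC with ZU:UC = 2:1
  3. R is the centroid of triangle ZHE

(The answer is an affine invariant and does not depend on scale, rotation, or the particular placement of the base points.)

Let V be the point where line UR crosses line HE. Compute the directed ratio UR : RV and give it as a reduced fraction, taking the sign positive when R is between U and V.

Set E = (0, 0), Z = (1, 0), C = (0, 1), G = (-3, -1); any affine frame gives the same invariant.
1. H is the midpoint of ZG ⇒ H = (-1, -1/2)
2. U lies on line ZC with ZU:UC = 2:1 ⇒ U = (1/3, 2/3)
3. R is the centroid of triangle ZHE ⇒ R = (0, -1/6)
line UR meets HE at V = (1/12, 1/24)
R = U + t·(V−U) with t = 4/3, so UR:RV = 4/3:-1/3

UR:RV = -4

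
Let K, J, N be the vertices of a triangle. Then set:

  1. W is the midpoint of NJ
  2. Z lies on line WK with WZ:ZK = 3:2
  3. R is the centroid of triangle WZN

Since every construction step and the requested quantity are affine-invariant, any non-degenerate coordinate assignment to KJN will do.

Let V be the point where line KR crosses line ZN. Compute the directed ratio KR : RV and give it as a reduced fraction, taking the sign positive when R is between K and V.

Choose coordinates K = (0, 0), J = (1, 0), N = (0, 1).
1. W is the midpoint of NJ ⇒ W = (1/2, 1/2)
2. Z lies on line WK with WZ:ZK = 3:2 ⇒ Z = (1/5, 1/5)
3. R is the centroid of triangle WZN ⇒ R = (7/30, 17/30)
line KR meets ZN at V = (7/45, 17/45)
R = K + t·(V−K) with t = 3/2, so KR:RV = 3/2:-1/2

KR:RV = -3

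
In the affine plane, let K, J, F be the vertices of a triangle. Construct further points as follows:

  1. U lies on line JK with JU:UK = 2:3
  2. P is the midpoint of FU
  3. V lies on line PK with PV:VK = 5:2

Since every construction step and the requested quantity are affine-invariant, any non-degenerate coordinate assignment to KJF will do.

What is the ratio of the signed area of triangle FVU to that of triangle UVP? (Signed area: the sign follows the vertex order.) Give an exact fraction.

[FVU]:[UVP] = -2

Assign K = (0, 0), J = (1, 0), F = (0, 1) — the answer is frame-independent, so this choice is without loss of generality.
1. U lies on line JK with JU:UK = 2:3 ⇒ U = (3/5, 0)
2. P is the midpoint of FU ⇒ P = (3/10, 1/2)
3. V lies on line PK with PV:VK = 5:2 ⇒ V = (3/35, 1/7)
2·[FVU] = 3/7, 2·[UVP] = -3/14
[FVU]:[UVP] = 3/7:-3/14 = -2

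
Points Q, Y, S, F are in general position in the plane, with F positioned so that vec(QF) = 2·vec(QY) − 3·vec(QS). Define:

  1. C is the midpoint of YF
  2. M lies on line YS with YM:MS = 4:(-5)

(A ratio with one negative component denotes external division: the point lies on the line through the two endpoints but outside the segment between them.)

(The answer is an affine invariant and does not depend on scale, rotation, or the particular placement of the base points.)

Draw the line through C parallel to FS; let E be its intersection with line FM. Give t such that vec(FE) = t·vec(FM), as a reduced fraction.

Set Q = (0, 0), Y = (1, 0), S = (0, 1), F = (2, -3); any affine frame gives the same invariant.
1. C is the midpoint of YF ⇒ C = (3/2, -3/2)
2. M lies on line YS with YM:MS = 4:(-5) ⇒ M = (5, -4)
through C parallel to FS: direction (-2, 4); meets FM at E = (23/10, -31/10)
E = F + t·(M−F) with t = 1/10

t = 1/10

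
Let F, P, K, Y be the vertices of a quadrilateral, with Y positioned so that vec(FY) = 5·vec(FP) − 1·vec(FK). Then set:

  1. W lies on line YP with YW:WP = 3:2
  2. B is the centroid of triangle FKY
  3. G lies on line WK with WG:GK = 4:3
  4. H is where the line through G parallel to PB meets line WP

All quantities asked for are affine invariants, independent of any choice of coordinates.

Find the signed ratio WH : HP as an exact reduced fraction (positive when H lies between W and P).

WH:HP = -2

Work in coordinates with F = (0, 0), P = (1, 0), K = (0, 1), Y = (5, -1).
1. W lies on line YP with YW:WP = 3:2 ⇒ W = (13/5, -2/5)
2. B is the centroid of triangle FKY ⇒ B = (5/3, 0)
3. G lies on line WK with WG:GK = 4:3 ⇒ G = (39/35, 2/5)
4. H is where the line through G parallel to PB meets line WP ⇒ H = (-3/5, 2/5)
H = W + t·(P−W) with t = 2, so WH:HP = t:(1−t) = 2:-1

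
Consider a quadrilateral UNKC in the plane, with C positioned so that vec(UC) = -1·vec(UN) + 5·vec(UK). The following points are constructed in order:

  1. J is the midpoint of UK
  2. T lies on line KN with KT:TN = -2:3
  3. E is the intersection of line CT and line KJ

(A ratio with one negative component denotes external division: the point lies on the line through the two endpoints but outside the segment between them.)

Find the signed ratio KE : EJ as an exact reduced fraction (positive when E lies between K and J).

Set U = (0, 0), N = (1, 0), K = (0, 1), C = (-1, 5); any affine frame gives the same invariant.
1. J is the midpoint of UK ⇒ J = (0, 1/2)
2. T lies on line KN with KT:TN = -2:3 ⇒ T = (-2, 3)
3. E is the intersection of line CT and line KJ ⇒ E = (0, 7)
E = K + t·(J−K) with t = -12, so KE:EJ = t:(1−t) = -12:13

KE:EJ = -12/13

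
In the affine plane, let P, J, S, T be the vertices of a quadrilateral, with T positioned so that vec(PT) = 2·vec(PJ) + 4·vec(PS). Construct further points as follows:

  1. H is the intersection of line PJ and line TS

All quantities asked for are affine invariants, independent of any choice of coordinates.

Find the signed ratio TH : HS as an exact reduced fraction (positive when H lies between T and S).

Assign P = (0, 0), J = (1, 0), S = (0, 1), T = (2, 4) — the answer is frame-independent, so this choice is without loss of generality.
1. H is the intersection of line PJ and line TS ⇒ H = (-2/3, 0)
H = T + t·(S−T) with t = 4/3, so TH:HS = t:(1−t) = 4/3:-1/3

TH:HS = -4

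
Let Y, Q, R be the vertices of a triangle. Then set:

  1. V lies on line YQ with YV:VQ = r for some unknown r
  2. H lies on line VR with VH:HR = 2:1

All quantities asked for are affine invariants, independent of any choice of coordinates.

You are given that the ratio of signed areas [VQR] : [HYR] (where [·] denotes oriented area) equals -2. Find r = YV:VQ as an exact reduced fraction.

r = 3/2

Assign Y = (0, 0), Q = (1, 0), R = (0, 1) — the answer is frame-independent, so this choice is without loss of generality.
1. With YV:VQ = r, write λ = r/(r+1) so V = Y + λ·(Q−Y); V is affine-linear in λ
2. H lies on line VR with VH:HR = 2:1 ⇒ H is an affine combination of earlier points and hence also affine-linear in λ
Every point depending on V is an affine combination of V and λ-independent points, so each such coordinate is linear in λ; the λ² term in each signed area is a multiple of (Q−Y)×(Q−Y) = 0, so 2·[VQR] and 2·[HYR] are each linear in λ. Evaluating at λ=0 and λ=1:
  2·[VQR] = −λ + 1,   2·[HYR] = -1/3·λ
So [VQR]:[HYR] = (−λ + 1) / (-1/3·λ). Setting this equal to -2:
  −λ + 1 = -2·(-1/3·λ)  ⇒  λ = 3/5
Then r = λ/(1−λ) = (3/5)/(2/5) = 3/2. Check: with r = 3/2, V = (3/5, 0) and [VQR]:[HYR] = -2 as required.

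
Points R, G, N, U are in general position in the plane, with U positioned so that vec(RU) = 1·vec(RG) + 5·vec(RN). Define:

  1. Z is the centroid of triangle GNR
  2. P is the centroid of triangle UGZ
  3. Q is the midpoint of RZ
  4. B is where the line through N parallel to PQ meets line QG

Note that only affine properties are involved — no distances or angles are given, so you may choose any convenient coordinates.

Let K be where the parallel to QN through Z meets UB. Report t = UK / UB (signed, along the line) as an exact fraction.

Choose coordinates R = (0, 0), G = (1, 0), N = (0, 1), U = (1, 5).
1. Z is the centroid of triangle GNR ⇒ Z = (1/3, 1/3)
2. P is the centroid of triangle UGZ ⇒ P = (7/9, 16/9)
3. Q is the midpoint of RZ ⇒ Q = (1/6, 1/6)
4. B is where the line through N parallel to PQ meets line QG ⇒ B = (-11/39, 10/39)
through Z parallel to QN: direction (-1/6, 5/6); meets UB at K = (7/87, 139/87)
K = U + t·(B−U) with t = 104/145

t = 104/145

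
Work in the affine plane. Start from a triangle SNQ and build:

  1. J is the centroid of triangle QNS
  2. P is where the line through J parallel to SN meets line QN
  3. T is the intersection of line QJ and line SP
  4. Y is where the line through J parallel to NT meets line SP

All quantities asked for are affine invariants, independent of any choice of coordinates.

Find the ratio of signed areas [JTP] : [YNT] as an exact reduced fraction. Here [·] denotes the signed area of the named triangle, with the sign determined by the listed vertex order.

Choose coordinates S = (0, 0), N = (1, 0), Q = (0, 1).
1. J is the centroid of triangle QNS ⇒ J = (1/3, 1/3)
2. P is where the line through J parallel to SN meets line QN ⇒ P = (2/3, 1/3)
3. T is the intersection of line QJ and line SP ⇒ T = (2/5, 1/5)
4. Y is where the line through J parallel to NT meets line SP ⇒ Y = (8/15, 4/15)
2·[JTP] = 2/45, 2·[YNT] = -1/15
[JTP]:[YNT] = 2/45:-1/15 = -2/3

[JTP]:[YNT] = -2/3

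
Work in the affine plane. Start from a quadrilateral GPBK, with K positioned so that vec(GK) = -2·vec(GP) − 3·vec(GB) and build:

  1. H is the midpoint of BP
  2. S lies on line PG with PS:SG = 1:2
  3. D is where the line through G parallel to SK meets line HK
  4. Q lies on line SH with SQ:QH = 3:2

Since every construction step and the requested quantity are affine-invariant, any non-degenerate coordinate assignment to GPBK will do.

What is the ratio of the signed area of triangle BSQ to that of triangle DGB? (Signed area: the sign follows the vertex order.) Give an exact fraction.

Assign G = (0, 0), P = (1, 0), B = (0, 1), K = (-2, -3) — the answer is frame-independent, so this choice is without loss of generality.
1. H is the midpoint of BP ⇒ H = (1/2, 1/2)
2. S lies on line PG with PS:SG = 1:2 ⇒ S = (2/3, 0)
3. D is where the line through G parallel to SK meets line HK ⇒ D = (8/11, 9/11)
4. Q lies on line SH with SQ:QH = 3:2 ⇒ Q = (17/30, 3/10)
2·[BSQ] = 1/10, 2·[DGB] = -8/11
[BSQ]:[DGB] = 1/10:-8/11 = -11/80

[BSQ]:[DGB] = -11/80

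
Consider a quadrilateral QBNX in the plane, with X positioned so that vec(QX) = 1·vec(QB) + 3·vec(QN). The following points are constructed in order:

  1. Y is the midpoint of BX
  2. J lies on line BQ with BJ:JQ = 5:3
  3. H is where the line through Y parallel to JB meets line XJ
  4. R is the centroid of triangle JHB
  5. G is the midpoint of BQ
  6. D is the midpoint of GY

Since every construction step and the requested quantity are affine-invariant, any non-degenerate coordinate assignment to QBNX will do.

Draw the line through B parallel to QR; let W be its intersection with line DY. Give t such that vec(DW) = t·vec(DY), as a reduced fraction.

t = -41/25

Work in coordinates with Q = (0, 0), B = (1, 0), N = (0, 1), X = (1, 3).
1. Y is the midpoint of BX ⇒ Y = (1, 3/2)
2. J lies on line BQ with BJ:JQ = 5:3 ⇒ J = (3/8, 0)
3. H is where the line through Y parallel to JB meets line XJ ⇒ H = (11/16, 3/2)
4. R is the centroid of triangle JHB ⇒ R = (11/16, 1/2)
5. G is the midpoint of BQ ⇒ G = (1/2, 0)
6. D is the midpoint of GY ⇒ D = (3/4, 3/4)
through B parallel to QR: direction (11/16, 1/2); meets DY at W = (17/50, -12/25)
W = D + t·(Y−D) with t = -41/25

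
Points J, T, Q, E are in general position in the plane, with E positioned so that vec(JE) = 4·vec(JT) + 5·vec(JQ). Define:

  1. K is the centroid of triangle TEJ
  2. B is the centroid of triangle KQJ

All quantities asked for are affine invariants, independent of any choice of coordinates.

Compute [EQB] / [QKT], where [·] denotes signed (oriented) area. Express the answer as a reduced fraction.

[EQB]:[QKT] = -8/7

Choose coordinates J = (0, 0), T = (1, 0), Q = (0, 1), E = (4, 5).
1. K is the centroid of triangle TEJ ⇒ K = (5/3, 5/3)
2. B is the centroid of triangle KQJ ⇒ B = (5/9, 8/9)
2·[EQB] = 8/3, 2·[QKT] = -7/3
[EQB]:[QKT] = 8/3:-7/3 = -8/7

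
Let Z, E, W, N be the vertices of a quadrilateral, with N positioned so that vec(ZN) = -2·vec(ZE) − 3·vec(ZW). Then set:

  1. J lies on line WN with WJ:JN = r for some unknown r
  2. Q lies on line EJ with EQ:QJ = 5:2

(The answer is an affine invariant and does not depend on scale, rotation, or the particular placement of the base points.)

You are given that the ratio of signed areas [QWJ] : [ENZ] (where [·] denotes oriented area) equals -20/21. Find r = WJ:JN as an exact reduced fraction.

r = -5/2

Work in coordinates with Z = (0, 0), E = (1, 0), W = (0, 1), N = (-2, -3).
1. With WJ:JN = r, write λ = r/(r+1) so J = W + λ·(N−W); J is affine-linear in λ
2. Q lies on line EJ with EQ:QJ = 5:2 ⇒ Q is an affine combination of earlier points and hence also affine-linear in λ
Every point depending on J is an affine combination of J and λ-independent points, so each such coordinate is linear in λ; the λ² term in each signed area is a multiple of (N−W)×(N−W) = 0, so 2·[QWJ] and 2·[ENZ] are each linear in λ. Evaluating at λ=0 and λ=1:
  2·[QWJ] = 12/7·λ,   2·[ENZ] = -3
So [QWJ]:[ENZ] = (12/7·λ) / (-3). Setting this equal to -20/21:
  12/7·λ = -20/21·(-3)  ⇒  λ = 5/3
Then r = λ/(1−λ) = (5/3)/(-2/3) = -5/2. Check: with r = -5/2, J = (-10/3, -17/3) and [QWJ]:[ENZ] = -20/21 as required.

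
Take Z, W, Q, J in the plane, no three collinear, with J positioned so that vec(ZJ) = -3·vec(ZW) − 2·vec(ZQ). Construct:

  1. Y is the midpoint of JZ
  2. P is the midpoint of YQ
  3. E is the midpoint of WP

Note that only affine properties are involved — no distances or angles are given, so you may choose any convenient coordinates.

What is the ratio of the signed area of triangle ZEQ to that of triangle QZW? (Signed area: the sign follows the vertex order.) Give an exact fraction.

[ZEQ]:[QZW] = 1/8

Work in coordinates with Z = (0, 0), W = (1, 0), Q = (0, 1), J = (-3, -2).
1. Y is the midpoint of JZ ⇒ Y = (-3/2, -1)
2. P is the midpoint of YQ ⇒ P = (-3/4, 0)
3. E is the midpoint of WP ⇒ E = (1/8, 0)
2·[ZEQ] = 1/8, 2·[QZW] = 1
[ZEQ]:[QZW] = 1/8:1 = 1/8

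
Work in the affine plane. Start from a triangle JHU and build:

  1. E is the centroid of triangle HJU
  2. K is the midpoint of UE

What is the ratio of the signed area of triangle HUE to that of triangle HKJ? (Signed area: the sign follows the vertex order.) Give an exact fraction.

[HUE]:[HKJ] = 1/2

Work in coordinates with J = (0, 0), H = (1, 0), U = (0, 1).
1. E is the centroid of triangle HJU ⇒ E = (1/3, 1/3)
2. K is the midpoint of UE ⇒ K = (1/6, 2/3)
2·[HUE] = 1/3, 2·[HKJ] = 2/3
[HUE]:[HKJ] = 1/3:2/3 = 1/2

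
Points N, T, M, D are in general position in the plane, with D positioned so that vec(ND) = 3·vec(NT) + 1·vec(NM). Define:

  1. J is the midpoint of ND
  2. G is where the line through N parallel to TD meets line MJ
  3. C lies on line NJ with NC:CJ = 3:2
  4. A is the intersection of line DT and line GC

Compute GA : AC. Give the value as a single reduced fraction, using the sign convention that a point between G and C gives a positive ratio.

GA:AC = -10/7

Set N = (0, 0), T = (1, 0), M = (0, 1), D = (3, 1); any affine frame gives the same invariant.
1. J is the midpoint of ND ⇒ J = (3/2, 1/2)
2. G is where the line through N parallel to TD meets line MJ ⇒ G = (6/5, 3/5)
3. C lies on line NJ with NC:CJ = 3:2 ⇒ C = (9/10, 3/10)
4. A is the intersection of line DT and line GC ⇒ A = (1/5, -2/5)
A = G + t·(C−G) with t = 10/3, so GA:AC = t:(1−t) = 10/3:-7/3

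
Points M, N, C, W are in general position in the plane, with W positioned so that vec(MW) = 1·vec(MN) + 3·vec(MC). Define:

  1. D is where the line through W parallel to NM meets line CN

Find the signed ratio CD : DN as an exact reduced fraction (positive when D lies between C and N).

Work in coordinates with M = (0, 0), N = (1, 0), C = (0, 1), W = (1, 3).
1. D is where the line through W parallel to NM meets line CN ⇒ D = (-2, 3)
D = C + t·(N−C) with t = -2, so CD:DN = t:(1−t) = -2:3

CD:DN = -2/3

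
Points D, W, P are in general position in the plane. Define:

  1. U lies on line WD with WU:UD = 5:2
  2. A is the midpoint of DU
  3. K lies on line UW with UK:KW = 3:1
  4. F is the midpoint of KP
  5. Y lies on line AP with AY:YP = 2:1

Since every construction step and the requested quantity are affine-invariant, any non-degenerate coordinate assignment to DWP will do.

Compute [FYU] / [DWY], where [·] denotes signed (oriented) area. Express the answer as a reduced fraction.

[FYU]:[DWY] = 17/56

Set D = (0, 0), W = (1, 0), P = (0, 1); any affine frame gives the same invariant.
1. U lies on line WD with WU:UD = 5:2 ⇒ U = (2/7, 0)
2. A is the midpoint of DU ⇒ A = (1/7, 0)
3. K lies on line UW with UK:KW = 3:1 ⇒ K = (23/28, 0)
4. F is the midpoint of KP ⇒ F = (23/56, 1/2)
5. Y lies on line AP with AY:YP = 2:1 ⇒ Y = (1/21, 2/3)
2·[FYU] = 17/84, 2·[DWY] = 2/3
[FYU]:[DWY] = 17/84:2/3 = 17/56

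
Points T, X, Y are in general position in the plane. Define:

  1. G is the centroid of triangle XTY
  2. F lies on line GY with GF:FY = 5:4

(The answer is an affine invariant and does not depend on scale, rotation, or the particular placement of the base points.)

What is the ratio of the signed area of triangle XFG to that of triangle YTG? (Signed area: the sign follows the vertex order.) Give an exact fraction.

[XFG]:[YTG] = 5/9

Work in coordinates with T = (0, 0), X = (1, 0), Y = (0, 1).
1. G is the centroid of triangle XTY ⇒ G = (1/3, 1/3)
2. F lies on line GY with GF:FY = 5:4 ⇒ F = (4/27, 19/27)
2·[XFG] = 5/27, 2·[YTG] = 1/3
[XFG]:[YTG] = 5/27:1/3 = 5/9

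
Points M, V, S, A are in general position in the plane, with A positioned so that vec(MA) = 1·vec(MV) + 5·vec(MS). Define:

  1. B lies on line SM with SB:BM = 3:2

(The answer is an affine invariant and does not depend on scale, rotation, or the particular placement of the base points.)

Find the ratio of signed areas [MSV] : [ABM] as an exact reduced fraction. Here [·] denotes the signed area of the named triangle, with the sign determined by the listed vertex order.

Work in coordinates with M = (0, 0), V = (1, 0), S = (0, 1), A = (1, 5).
1. B lies on line SM with SB:BM = 3:2 ⇒ B = (0, 2/5)
2·[MSV] = -1, 2·[ABM] = 2/5
[MSV]:[ABM] = -1:2/5 = -5/2

[MSV]:[ABM] = -5/2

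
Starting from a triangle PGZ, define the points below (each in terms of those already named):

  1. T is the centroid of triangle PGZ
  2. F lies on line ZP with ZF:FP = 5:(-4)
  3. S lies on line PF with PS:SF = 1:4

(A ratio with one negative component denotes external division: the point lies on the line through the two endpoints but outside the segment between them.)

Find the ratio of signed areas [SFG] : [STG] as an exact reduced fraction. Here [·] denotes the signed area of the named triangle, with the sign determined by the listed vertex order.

Assign P = (0, 0), G = (1, 0), Z = (0, 1) — the answer is frame-independent, so this choice is without loss of generality.
1. T is the centroid of triangle PGZ ⇒ T = (1/3, 1/3)
2. F lies on line ZP with ZF:FP = 5:(-4) ⇒ F = (0, -4)
3. S lies on line PF with PS:SF = 1:4 ⇒ S = (0, -4/5)
2·[SFG] = 16/5, 2·[STG] = -13/15
[SFG]:[STG] = 16/5:-13/15 = -48/13

[SFG]:[STG] = -48/13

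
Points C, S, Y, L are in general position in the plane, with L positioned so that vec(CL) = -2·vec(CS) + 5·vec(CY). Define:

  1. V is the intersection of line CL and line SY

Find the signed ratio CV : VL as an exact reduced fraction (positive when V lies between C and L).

CV:VL = 1/2

Choose coordinates C = (0, 0), S = (1, 0), Y = (0, 1), L = (-2, 5).
1. V is the intersection of line CL and line SY ⇒ V = (-2/3, 5/3)
V = C + t·(L−C) with t = 1/3, so CV:VL = t:(1−t) = 1/3:2/3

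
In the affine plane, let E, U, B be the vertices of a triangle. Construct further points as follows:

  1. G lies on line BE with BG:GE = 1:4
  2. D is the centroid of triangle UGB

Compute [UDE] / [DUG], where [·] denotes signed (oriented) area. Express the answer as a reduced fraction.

[UDE]:[DUG] = -9

Work in coordinates with E = (0, 0), U = (1, 0), B = (0, 1).
1. G lies on line BE with BG:GE = 1:4 ⇒ G = (0, 4/5)
2. D is the centroid of triangle UGB ⇒ D = (1/3, 3/5)
2·[UDE] = 3/5, 2·[DUG] = -1/15
[UDE]:[DUG] = 3/5:-1/15 = -9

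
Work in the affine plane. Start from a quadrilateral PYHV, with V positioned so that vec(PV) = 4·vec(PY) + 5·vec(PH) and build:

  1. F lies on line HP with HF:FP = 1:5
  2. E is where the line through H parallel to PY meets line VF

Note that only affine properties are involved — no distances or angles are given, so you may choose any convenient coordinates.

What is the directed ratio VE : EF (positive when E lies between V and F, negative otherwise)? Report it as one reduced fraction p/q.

Work in coordinates with P = (0, 0), Y = (1, 0), H = (0, 1), V = (4, 5).
1. F lies on line HP with HF:FP = 1:5 ⇒ F = (0, 5/6)
2. E is where the line through H parallel to PY meets line VF ⇒ E = (4/25, 1)
E = V + t·(F−V) with t = 24/25, so VE:EF = t:(1−t) = 24/25:1/25

VE:EF = 24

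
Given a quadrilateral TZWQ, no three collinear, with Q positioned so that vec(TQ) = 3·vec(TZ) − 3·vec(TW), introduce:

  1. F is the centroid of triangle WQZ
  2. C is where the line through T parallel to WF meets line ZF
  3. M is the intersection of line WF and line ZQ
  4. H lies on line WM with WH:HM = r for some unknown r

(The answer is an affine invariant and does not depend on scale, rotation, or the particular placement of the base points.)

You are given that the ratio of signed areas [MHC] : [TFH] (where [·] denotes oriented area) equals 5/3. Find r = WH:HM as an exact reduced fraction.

Choose coordinates T = (0, 0), Z = (1, 0), W = (0, 1), Q = (3, -3).
1. F is the centroid of triangle WQZ ⇒ F = (4/3, -2/3)
2. C is where the line through T parallel to WF meets line ZF ⇒ C = (8/3, -10/3)
3. M is the intersection of line WF and line ZQ ⇒ M = (2, -3/2)
4. With WH:HM = r, write λ = r/(r+1) so H = W + λ·(M−W); H is affine-linear in λ
Every point depending on H is an affine combination of H and λ-independent points, so each such coordinate is linear in λ; the λ² term in each signed area is a multiple of (M−W)×(M−W) = 0, so 2·[MHC] and 2·[TFH] are each linear in λ. Evaluating at λ=0 and λ=1:
  2·[MHC] = -2·λ + 2,   2·[TFH] = -2·λ + 4/3
So [MHC]:[TFH] = (-2·λ + 2) / (-2·λ + 4/3). Setting this equal to 5/3:
  -2·λ + 2 = 5/3·(-2·λ + 4/3)  ⇒  λ = 1/6
Then r = λ/(1−λ) = (1/6)/(5/6) = 1/5. Check: with r = 1/5, H = (1/3, 7/12) and [MHC]:[TFH] = 5/3 as required.

r = 1/5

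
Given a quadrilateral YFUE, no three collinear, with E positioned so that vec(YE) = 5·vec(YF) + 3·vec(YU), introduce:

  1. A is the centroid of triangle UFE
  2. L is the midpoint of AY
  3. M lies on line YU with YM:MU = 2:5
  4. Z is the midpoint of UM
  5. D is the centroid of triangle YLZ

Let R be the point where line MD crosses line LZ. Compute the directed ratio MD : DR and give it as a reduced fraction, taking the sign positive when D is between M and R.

MD:DR = 2/3

Choose coordinates Y = (0, 0), F = (1, 0), U = (0, 1), E = (5, 3).
1. A is the centroid of triangle UFE ⇒ A = (2, 4/3)
2. L is the midpoint of AY ⇒ L = (1, 2/3)
3. M lies on line YU with YM:MU = 2:5 ⇒ M = (0, 2/7)
4. Z is the midpoint of UM ⇒ Z = (0, 9/14)
5. D is the centroid of triangle YLZ ⇒ D = (1/3, 55/126)
line MD meets LZ at R = (5/6, 167/252)
D = M + t·(R−M) with t = 2/5, so MD:DR = 2/5:3/5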